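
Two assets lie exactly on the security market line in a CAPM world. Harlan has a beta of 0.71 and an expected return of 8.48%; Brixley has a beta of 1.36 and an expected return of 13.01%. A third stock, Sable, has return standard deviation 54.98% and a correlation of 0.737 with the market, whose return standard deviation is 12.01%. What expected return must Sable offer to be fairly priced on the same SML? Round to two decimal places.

MRP = (13.01% − 8.48%) / (1.36 − 0.71) = 6.9692%
R_f = 8.48% − 0.71 × 6.9692% = 3.5319%
β_Sable = ρ·σ_i/σ_m = 0.737 × 54.98 / 12.01 = 3.3739
E(R_Sable) = R_f + β × MRP = 3.5319% + 3.3739 × 6.9692% = 27.05%

27.05%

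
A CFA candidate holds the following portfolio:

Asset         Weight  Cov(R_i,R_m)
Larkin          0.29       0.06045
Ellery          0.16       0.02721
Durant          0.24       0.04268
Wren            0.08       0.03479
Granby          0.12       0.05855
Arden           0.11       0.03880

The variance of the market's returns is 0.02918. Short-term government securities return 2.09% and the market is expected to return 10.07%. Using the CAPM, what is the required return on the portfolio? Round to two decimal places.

β_Larkin = 0.06045 / 0.02918 = 2.0716
β_Ellery = 0.02721 / 0.02918 = 0.9325
β_Durant = 0.04268 / 0.02918 = 1.4626
β_Wren = 0.03479 / 0.02918 = 1.1923
β_Granby = 0.05855 / 0.02918 = 2.0065
β_Arden = 0.03880 / 0.02918 = 1.3297
β_P = Σ w_i β_i = 0.29×2.0716 + 0.16×0.9325 + 0.24×1.4626 + 0.08×1.1923 + 0.12×2.0065 + 0.11×1.3297 = 1.5834
MRP = 10.07% − 2.09% = 7.98%
E(R_P) = R_f + β_P × MRP = 2.09% + 1.5834 × 7.98% = 14.73%

14.73%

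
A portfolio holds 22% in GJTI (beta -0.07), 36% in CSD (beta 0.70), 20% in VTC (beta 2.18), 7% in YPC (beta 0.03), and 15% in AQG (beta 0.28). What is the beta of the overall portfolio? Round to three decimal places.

0.717

β_P = Σ w_i β_i = 0.22×-0.07 + 0.36×0.70 + 0.20×2.18 + 0.07×0.03 + 0.15×0.28 = 0.7167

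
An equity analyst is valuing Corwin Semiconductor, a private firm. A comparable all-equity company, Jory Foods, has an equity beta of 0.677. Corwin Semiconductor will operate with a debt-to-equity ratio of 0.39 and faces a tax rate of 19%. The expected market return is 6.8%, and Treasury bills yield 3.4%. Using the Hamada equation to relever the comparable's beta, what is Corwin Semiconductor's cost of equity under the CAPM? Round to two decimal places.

6.43%

β_L = β_U × [1 + (1 − t)(D/E)] = 0.677 × [1 + (1 − 0.19) × 0.39]
    = 0.677 × [1 + 0.81 × 0.39] = 0.677 × 1.3159 = 0.8909
MRP = 6.8% − 3.4% = 3.40%
E(R) = R_f + β_L × MRP = 3.4% + 0.8909 × 3.4% = 6.43%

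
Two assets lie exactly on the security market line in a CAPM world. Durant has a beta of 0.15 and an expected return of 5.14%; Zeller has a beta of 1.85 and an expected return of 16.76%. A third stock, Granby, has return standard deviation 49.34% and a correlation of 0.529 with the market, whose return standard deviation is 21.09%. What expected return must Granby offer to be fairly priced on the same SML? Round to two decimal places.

MRP = (16.76% − 5.14%) / (1.85 − 0.15) = 6.8353%
R_f = 5.14% − 0.15 × 6.8353% = 4.1147%
β_Granby = ρ·σ_i/σ_m = 0.529 × 49.34 / 21.09 = 1.2376
E(R_Granby) = R_f + β × MRP = 4.1147% + 1.2376 × 6.8353% = 12.57%

12.57%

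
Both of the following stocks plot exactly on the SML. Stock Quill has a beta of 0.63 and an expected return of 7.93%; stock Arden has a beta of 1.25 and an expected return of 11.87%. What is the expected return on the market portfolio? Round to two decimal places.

10.28%

Both satisfy E(R) = R_f + β·MRP, so the slope of the SML is
MRP = (11.87% − 7.93%) / (1.25 − 0.63) = 3.94% / 0.62 = 6.3548%
R_f = E(R_Quill) − β_Quill·MRP = 7.93% − 0.63 × 6.3548% = 3.9265%
E(R_m) = R_f + MRP = 3.9265% + 6.3548% = 10.28%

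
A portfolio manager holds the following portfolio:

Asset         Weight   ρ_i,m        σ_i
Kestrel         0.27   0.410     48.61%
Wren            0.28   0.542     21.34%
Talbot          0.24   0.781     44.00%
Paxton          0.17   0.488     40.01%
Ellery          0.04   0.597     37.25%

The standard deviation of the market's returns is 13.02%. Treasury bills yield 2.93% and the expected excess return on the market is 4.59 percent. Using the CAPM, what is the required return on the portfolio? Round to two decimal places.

β_Kestrel = 0.410 × 48.61% / 13.02% = 1.5307
β_Wren = 0.542 × 21.34% / 13.02% = 0.8883
β_Talbot = 0.781 × 44.00% / 13.02% = 2.6393
β_Paxton = 0.488 × 40.01% / 13.02% = 1.4996
β_Ellery = 0.597 × 37.25% / 13.02% = 1.7080
β_P = Σ w_i β_i = 0.27×1.5307 + 0.28×0.8883 + 0.24×2.6393 + 0.17×1.4996 + 0.04×1.7080 = 1.6187
E(R_P) = R_f + β_P × MRP = 2.93% + 1.6187 × 4.59% = 10.36%

10.36%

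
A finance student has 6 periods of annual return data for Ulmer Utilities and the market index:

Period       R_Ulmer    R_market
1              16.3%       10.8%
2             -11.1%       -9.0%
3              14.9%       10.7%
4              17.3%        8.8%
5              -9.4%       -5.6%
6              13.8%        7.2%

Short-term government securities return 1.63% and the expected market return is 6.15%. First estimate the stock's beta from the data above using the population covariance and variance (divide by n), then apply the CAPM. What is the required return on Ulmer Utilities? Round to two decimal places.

8.43%

Mean R_i = (16.3 − 11.1 + 14.9 + 17.3 − 9.4 + 13.8) / 6 = 6.9667%
Mean R_m = (10.8 − 9.0 + 10.7 + 8.8 − 5.6 + 7.2) / 6 = 3.8167%
Σ(R_i − R̄_i)(R_m − R̄_m) = 580.0733  ⇒  Cov = 580.0733 / 6 = 96.6789
Σ(R_m − R̄_m)² = 385.3683  ⇒  Var(R_m) = 385.3683 / 6 = 64.2281
β = Cov / Var(R_m) = 96.6789 / 64.2281 = 1.5052
MRP = 6.15% − 1.63% = 4.52%
E(R) = R_f + β × MRP = 1.63% + 1.5052 × 4.52% = 8.43%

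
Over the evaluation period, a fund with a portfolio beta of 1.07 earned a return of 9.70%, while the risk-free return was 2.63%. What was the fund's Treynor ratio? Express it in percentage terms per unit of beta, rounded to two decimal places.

6.61%

Treynor = (R_P − R_f) / β_P = (9.70% − 2.63%) / 1.0700 = 7.07% / 1.0700 = 6.61%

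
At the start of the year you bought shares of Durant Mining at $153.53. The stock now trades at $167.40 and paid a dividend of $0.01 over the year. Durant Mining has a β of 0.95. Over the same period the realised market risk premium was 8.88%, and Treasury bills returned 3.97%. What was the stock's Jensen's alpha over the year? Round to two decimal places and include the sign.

Realised HPR = (P1 + D1 − P0) / P0 = (167.40 + 0.01 − 153.53) / 153.53 = 13.88 / 153.53 = 9.0406%
CAPM required = R_f + β·MRP = 3.97% + 0.95 × 8.88% = 12.4060%
α = realised − required = 9.0406% − 12.4060% = -3.37%

-3.37%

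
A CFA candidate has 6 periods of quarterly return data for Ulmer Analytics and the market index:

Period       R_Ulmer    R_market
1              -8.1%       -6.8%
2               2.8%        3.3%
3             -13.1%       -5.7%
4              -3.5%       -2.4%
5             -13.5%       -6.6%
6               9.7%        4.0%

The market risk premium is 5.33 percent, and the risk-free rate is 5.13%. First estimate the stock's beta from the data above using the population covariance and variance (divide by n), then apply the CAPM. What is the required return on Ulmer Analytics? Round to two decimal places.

Mean R_i = (-8.1 + 2.8 − 13.1 − 3.5 − 13.5 + 9.7) / 6 = -4.2833%
Mean R_m = (-6.8 + 3.3 − 5.7 − 2.4 − 6.6 + 4.0) / 6 = -2.3667%
Σ(R_i − R̄_i)(R_m − R̄_m) = 214.4667  ⇒  Cov = 214.4667 / 6 = 35.7445
Σ(R_m − R̄_m)² = 121.3333  ⇒  Var(R_m) = 121.3333 / 6 = 20.2222
β = Cov / Var(R_m) = 35.7445 / 20.2222 = 1.7676
E(R) = R_f + β × MRP = 5.13% + 1.7676 × 5.33% = 14.55%

14.55%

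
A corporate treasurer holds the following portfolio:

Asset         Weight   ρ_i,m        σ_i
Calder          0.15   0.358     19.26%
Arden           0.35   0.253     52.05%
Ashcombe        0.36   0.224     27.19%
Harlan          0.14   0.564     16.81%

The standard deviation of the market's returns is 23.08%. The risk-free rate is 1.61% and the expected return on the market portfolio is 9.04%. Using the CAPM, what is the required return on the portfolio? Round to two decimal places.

4.56%

β_Calder = 0.358 × 19.26% / 23.08% = 0.2987
β_Arden = 0.253 × 52.05% / 23.08% = 0.5706
β_Ashcombe = 0.224 × 27.19% / 23.08% = 0.2639
β_Harlan = 0.564 × 16.81% / 23.08% = 0.4108
β_P = Σ w_i β_i = 0.15×0.2987 + 0.35×0.5706 + 0.36×0.2639 + 0.14×0.4108 = 0.3970
MRP = 9.04% − 1.61% = 7.43%
E(R_P) = R_f + β_P × MRP = 1.61% + 0.3970 × 7.43% = 4.56%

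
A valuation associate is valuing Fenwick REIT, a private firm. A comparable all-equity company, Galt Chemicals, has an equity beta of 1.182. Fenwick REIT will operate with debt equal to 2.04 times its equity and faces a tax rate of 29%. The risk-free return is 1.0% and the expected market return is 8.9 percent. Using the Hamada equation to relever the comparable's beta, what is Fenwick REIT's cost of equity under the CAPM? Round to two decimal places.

23.86%

β_L = β_U × [1 + (1 − t)(D/E)] = 1.182 × [1 + (1 − 0.29) × 2.04]
    = 1.182 × [1 + 0.71 × 2.04] = 1.182 × 2.4484 = 2.8940
MRP = 8.9% − 1.0% = 7.90%
E(R) = R_f + β_L × MRP = 1.0% + 2.8940 × 7.9% = 23.86%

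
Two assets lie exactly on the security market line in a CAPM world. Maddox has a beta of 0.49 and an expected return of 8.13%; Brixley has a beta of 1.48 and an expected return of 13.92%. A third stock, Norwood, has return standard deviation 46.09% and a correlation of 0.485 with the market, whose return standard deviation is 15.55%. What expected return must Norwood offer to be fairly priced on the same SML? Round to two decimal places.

13.67%

MRP = (13.92% − 8.13%) / (1.48 − 0.49) = 5.8485%
R_f = 8.13% − 0.49 × 5.8485% = 5.2642%
β_Norwood = ρ·σ_i/σ_m = 0.485 × 46.09 / 15.55 = 1.4375
E(R_Norwood) = R_f + β × MRP = 5.2642% + 1.4375 × 5.8485% = 13.67%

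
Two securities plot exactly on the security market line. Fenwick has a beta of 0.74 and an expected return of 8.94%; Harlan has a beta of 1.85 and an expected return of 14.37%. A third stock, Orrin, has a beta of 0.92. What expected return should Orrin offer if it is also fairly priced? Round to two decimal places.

MRP (SML slope) = (14.37% − 8.94%) / (1.85 − 0.74) = 5.43% / 1.11 = 4.8919%
R_f (intercept) = 8.94% − 0.74 × 4.8919% = 5.3200%
E(R_Orrin) = R_f + β × MRP = 5.3200% + 0.92 × 4.8919% = 9.82%

9.82%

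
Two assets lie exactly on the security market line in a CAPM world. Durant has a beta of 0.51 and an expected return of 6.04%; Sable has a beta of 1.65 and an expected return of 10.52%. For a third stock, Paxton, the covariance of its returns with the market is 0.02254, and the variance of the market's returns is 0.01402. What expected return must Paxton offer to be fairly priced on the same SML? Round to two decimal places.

MRP = (10.52% − 6.04%) / (1.65 − 0.51) = 3.9298%
R_f = 6.04% − 0.51 × 3.9298% = 4.0358%
β_Paxton = Cov / Var(R_m) = 0.02254 / 0.01402 = 1.6077
E(R_Paxton) = R_f + β × MRP = 4.0358% + 1.6077 × 3.9298% = 10.35%

10.35%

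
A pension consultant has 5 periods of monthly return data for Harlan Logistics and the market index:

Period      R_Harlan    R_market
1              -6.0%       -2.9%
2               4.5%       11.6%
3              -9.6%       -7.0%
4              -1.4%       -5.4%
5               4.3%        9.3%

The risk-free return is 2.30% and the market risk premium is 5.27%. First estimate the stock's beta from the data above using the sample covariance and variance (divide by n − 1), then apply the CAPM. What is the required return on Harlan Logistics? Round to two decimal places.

Mean R_i = (-6.0 + 4.5 − 9.6 − 1.4 + 4.3) / 5 = -1.6400%
Mean R_m = (-2.9 + 11.6 − 7.0 − 5.4 + 9.3) / 5 = 1.1200%
Σ(R_i − R̄_i)(R_m − R̄_m) = 193.5340  ⇒  Cov = 193.5340 / 4 = 48.3835
Σ(R_m − R̄_m)² = 301.3480  ⇒  Var(R_m) = 301.3480 / 4 = 75.3370
β = Cov / Var(R_m) = 48.3835 / 75.3370 = 0.6422
E(R) = R_f + β × MRP = 2.30% + 0.6422 × 5.27% = 5.68%

5.68%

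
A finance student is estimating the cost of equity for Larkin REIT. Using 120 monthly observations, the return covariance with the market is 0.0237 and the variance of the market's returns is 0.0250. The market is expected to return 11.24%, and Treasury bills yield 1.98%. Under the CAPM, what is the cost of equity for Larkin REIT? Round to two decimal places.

10.76%

β = Cov(R_i, R_m) / Var(R_m) = 0.0237 / 0.0250 = 0.9480
MRP = 11.24% − 1.98% = 9.26%
E(R) = R_f + β × MRP = 1.98% + 0.9480 × 9.26% = 10.76%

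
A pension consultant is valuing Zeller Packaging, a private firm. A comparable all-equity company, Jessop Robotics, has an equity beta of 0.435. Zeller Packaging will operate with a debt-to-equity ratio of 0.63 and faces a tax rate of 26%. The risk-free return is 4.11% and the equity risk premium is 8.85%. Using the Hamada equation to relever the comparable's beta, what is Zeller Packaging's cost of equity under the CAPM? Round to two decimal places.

9.75%

β_L = β_U × [1 + (1 − t)(D/E)] = 0.435 × [1 + (1 − 0.26) × 0.63]
    = 0.435 × [1 + 0.74 × 0.63] = 0.435 × 1.4662 = 0.6378
E(R) = R_f + β_L × MRP = 4.11% + 0.6378 × 8.85% = 9.75%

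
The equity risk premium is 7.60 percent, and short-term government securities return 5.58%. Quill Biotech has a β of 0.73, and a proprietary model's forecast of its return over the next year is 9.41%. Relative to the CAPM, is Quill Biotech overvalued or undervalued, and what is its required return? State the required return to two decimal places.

Overvalued; required return 11.13%

Required return = R_f + β·MRP = 5.58% + 0.73 × 7.60% = 11.13%
Forecast 9.41% < required 11.13% → the stock plots below the SML → overvalued.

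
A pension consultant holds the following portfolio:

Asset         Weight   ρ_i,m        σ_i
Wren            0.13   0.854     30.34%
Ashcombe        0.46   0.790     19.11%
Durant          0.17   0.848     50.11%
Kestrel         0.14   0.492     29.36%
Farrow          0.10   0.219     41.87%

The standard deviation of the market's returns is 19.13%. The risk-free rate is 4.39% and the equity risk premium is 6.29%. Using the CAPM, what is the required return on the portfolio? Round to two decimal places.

β_Wren = 0.854 × 30.34% / 19.13% = 1.3544
β_Ashcombe = 0.790 × 19.11% / 19.13% = 0.7892
β_Durant = 0.848 × 50.11% / 19.13% = 2.2213
β_Kestrel = 0.492 × 29.36% / 19.13% = 0.7551
β_Farrow = 0.219 × 41.87% / 19.13% = 0.4793
β_P = Σ w_i β_i = 0.13×1.3544 + 0.46×0.7892 + 0.17×2.2213 + 0.14×0.7551 + 0.10×0.4793 = 1.0704
E(R_P) = R_f + β_P × MRP = 4.39% + 1.0704 × 6.29% = 11.12%

11.12%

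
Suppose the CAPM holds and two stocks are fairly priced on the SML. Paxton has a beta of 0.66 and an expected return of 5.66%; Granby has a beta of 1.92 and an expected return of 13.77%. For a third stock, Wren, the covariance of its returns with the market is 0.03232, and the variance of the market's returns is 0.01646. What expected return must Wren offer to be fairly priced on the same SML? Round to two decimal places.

14.05%

MRP = (13.77% − 5.66%) / (1.92 − 0.66) = 6.4365%
R_f = 5.66% − 0.66 × 6.4365% = 1.4119%
β_Wren = Cov / Var(R_m) = 0.03232 / 0.01646 = 1.9635
E(R_Wren) = R_f + β × MRP = 1.4119% + 1.9635 × 6.4365% = 14.05%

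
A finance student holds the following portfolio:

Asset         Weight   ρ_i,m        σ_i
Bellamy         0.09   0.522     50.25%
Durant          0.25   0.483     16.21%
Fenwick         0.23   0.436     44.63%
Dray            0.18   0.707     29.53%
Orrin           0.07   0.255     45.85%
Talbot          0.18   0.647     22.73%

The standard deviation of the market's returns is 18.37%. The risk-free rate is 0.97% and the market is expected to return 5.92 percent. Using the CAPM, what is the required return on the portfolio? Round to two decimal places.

β_Bellamy = 0.522 × 50.25% / 18.37% = 1.4279
β_Durant = 0.483 × 16.21% / 18.37% = 0.4262
β_Fenwick = 0.436 × 44.63% / 18.37% = 1.0593
β_Dray = 0.707 × 29.53% / 18.37% = 1.1365
β_Orrin = 0.255 × 45.85% / 18.37% = 0.6365
β_Talbot = 0.647 × 22.73% / 18.37% = 0.8006
β_P = Σ w_i β_i = 0.09×1.4279 + 0.25×0.4262 + 0.23×1.0593 + 0.18×1.1365 + 0.07×0.6365 + 0.18×0.8006 = 0.8719
MRP = 5.92% − 0.97% = 4.95%
E(R_P) = R_f + β_P × MRP = 0.97% + 0.8719 × 4.95% = 5.29%

5.29%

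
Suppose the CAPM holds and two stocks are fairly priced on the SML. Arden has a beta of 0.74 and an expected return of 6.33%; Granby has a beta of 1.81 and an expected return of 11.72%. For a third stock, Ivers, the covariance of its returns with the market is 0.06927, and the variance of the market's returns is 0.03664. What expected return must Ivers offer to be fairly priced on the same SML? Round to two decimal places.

MRP = (11.72% − 6.33%) / (1.81 − 0.74) = 5.0374%
R_f = 6.33% − 0.74 × 5.0374% = 2.6023%
β_Ivers = Cov / Var(R_m) = 0.06927 / 0.03664 = 1.8906
E(R_Ivers) = R_f + β × MRP = 2.6023% + 1.8906 × 5.0374% = 12.13%

12.13%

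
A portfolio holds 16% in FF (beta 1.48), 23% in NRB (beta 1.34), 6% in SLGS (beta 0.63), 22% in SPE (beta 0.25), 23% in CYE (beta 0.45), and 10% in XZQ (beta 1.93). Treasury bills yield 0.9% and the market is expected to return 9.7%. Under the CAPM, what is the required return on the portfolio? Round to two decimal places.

β_P = Σ w_i β_i = 0.16×1.48 + 0.23×1.34 + 0.06×0.63 + 0.22×0.25 + 0.23×0.45 + 0.10×1.93 = 0.9343
MRP = 9.7% − 0.9% = 8.80%
E(R_P) = R_f + β_P × MRP = 0.9% + 0.9343 × 8.8% = 9.12%

9.12%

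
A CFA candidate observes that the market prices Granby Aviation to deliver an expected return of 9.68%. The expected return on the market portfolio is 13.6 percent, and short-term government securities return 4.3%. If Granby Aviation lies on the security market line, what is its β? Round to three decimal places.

0.578

MRP = 13.6% − 4.3% = 9.30%
β = (E(R) − R_f) / MRP = (9.68% − 4.3%) / 9.3% = 5.38% / 9.3% = 0.578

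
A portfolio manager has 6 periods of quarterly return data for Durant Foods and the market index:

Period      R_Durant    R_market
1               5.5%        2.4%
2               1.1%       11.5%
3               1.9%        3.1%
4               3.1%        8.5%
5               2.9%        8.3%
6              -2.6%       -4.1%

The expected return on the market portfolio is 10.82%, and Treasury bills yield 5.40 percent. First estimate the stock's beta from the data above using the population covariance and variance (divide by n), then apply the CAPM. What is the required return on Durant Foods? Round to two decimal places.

Mean R_i = (5.5 + 1.1 + 1.9 + 3.1 + 2.9 − 2.6) / 6 = 1.9833%
Mean R_m = (2.4 + 11.5 + 3.1 + 8.5 + 8.3 − 4.1) / 6 = 4.9500%
Σ(R_i − R̄_i)(R_m − R̄_m) = 33.9150  ⇒  Cov = 33.9150 / 6 = 5.6525
Σ(R_m − R̄_m)² = 158.5550  ⇒  Var(R_m) = 158.5550 / 6 = 26.4258
β = Cov / Var(R_m) = 5.6525 / 26.4258 = 0.2139
MRP = 10.82% − 5.40% = 5.42%
E(R) = R_f + β × MRP = 5.40% + 0.2139 × 5.42% = 6.56%

6.56%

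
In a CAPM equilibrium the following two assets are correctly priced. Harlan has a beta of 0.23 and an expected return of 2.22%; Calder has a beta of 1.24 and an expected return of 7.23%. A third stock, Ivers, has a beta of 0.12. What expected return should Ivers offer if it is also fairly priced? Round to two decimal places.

1.67%

MRP (SML slope) = (7.23% − 2.22%) / (1.24 − 0.23) = 5.01% / 1.01 = 4.9604%
R_f (intercept) = 2.22% − 0.23 × 4.9604% = 1.0791%
E(R_Ivers) = R_f + β × MRP = 1.0791% + 0.12 × 4.9604% = 1.67%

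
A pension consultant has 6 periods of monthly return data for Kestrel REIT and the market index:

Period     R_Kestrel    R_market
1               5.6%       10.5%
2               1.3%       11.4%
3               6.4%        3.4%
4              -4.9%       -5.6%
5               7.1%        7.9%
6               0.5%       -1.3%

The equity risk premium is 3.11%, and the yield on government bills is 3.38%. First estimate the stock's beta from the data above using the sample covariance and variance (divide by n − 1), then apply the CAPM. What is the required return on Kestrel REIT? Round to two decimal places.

4.83%

Mean R_i = (5.6 + 1.3 + 6.4 − 4.9 + 7.1 + 0.5) / 6 = 2.6667%
Mean R_m = (10.5 + 11.4 + 3.4 − 5.6 + 7.9 − 1.3) / 6 = 4.3833%
Σ(R_i − R̄_i)(R_m − R̄_m) = 108.1267  ⇒  Cov = 108.1267 / 5 = 21.6253
Σ(R_m − R̄_m)² = 231.9483  ⇒  Var(R_m) = 231.9483 / 5 = 46.3897
β = Cov / Var(R_m) = 21.6253 / 46.3897 = 0.4662
E(R) = R_f + β × MRP = 3.38% + 0.4662 × 3.11% = 4.83%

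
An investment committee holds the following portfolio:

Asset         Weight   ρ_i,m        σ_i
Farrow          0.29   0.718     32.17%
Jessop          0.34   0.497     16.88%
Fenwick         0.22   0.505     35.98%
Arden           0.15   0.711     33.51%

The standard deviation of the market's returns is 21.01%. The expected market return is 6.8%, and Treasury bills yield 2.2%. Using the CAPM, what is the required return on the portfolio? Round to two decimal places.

5.95%

β_Farrow = 0.718 × 32.17% / 21.01% = 1.0994
β_Jessop = 0.497 × 16.88% / 21.01% = 0.3993
β_Fenwick = 0.505 × 35.98% / 21.01% = 0.8648
β_Arden = 0.711 × 33.51% / 21.01% = 1.1340
β_P = Σ w_i β_i = 0.29×1.0994 + 0.34×0.3993 + 0.22×0.8648 + 0.15×1.1340 = 0.8149
MRP = 6.8% − 2.2% = 4.60%
E(R_P) = R_f + β_P × MRP = 2.2% + 0.8149 × 4.6% = 5.95%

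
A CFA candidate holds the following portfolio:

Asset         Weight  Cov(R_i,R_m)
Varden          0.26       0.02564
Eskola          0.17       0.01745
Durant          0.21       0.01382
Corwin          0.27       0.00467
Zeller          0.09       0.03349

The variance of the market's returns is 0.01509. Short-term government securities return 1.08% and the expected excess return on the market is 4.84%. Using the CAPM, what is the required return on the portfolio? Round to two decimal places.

6.47%

β_Varden = 0.02564 / 0.01509 = 1.6991
β_Eskola = 0.01745 / 0.01509 = 1.1564
β_Durant = 0.01382 / 0.01509 = 0.9158
β_Corwin = 0.00467 / 0.01509 = 0.3095
β_Zeller = 0.03349 / 0.01509 = 2.2194
β_P = Σ w_i β_i = 0.26×1.6991 + 0.17×1.1564 + 0.21×0.9158 + 0.27×0.3095 + 0.09×2.2194 = 1.1140
E(R_P) = R_f + β_P × MRP = 1.08% + 1.1140 × 4.84% = 6.47%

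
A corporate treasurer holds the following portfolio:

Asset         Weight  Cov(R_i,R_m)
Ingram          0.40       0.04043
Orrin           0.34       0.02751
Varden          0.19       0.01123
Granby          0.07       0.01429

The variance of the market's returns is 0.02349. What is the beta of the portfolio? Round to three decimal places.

β_Ingram = 0.04043 / 0.02349 = 1.7212
β_Orrin = 0.02751 / 0.02349 = 1.1711
β_Varden = 0.01123 / 0.02349 = 0.4781
β_Granby = 0.01429 / 0.02349 = 0.6083
β_P = Σ w_i β_i = 0.40×1.7212 + 0.34×1.1711 + 0.19×0.4781 + 0.07×0.6083 = 1.2201

1.220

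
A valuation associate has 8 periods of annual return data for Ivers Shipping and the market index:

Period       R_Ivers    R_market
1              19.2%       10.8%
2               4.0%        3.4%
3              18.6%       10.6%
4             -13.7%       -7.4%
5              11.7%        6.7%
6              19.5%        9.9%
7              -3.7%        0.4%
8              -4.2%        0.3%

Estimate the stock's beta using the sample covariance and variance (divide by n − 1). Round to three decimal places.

1.963

Mean R_i = (19.2 + 4.0 + 18.6 − 13.7 + 11.7 + 19.5 − 3.7 − 4.2) / 8 = 6.4250%
Mean R_m = (10.8 + 3.4 + 10.6 − 7.4 + 6.7 + 9.9 + 0.4 + 0.3) / 8 = 4.3375%
Σ(R_i − R̄_i)(R_m − R̄_m) = 565.2525  ⇒  Cov = 565.2525 / 7 = 80.7504
Σ(R_m − R̄_m)² = 287.9588  ⇒  Var(R_m) = 287.9588 / 7 = 41.1370
β = Cov / Var(R_m) = 80.7504 / 41.1370 = 1.9630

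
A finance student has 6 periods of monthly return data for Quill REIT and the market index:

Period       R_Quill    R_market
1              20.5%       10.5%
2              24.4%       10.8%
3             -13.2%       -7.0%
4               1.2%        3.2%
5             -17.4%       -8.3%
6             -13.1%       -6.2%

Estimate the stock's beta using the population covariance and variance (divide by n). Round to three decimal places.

2.040

Mean R_i = (20.5 + 24.4 − 13.2 + 1.2 − 17.4 − 13.1) / 6 = 0.4000%
Mean R_m = (10.5 + 10.8 − 7.0 + 3.2 − 8.3 − 6.2) / 6 = 0.5000%
Σ(R_i − R̄_i)(R_m − R̄_m) = 799.4500  ⇒  Cov = 799.4500 / 6 = 133.2417
Σ(R_m − R̄_m)² = 391.9600  ⇒  Var(R_m) = 391.9600 / 6 = 65.3267
β = Cov / Var(R_m) = 133.2417 / 65.3267 = 2.0396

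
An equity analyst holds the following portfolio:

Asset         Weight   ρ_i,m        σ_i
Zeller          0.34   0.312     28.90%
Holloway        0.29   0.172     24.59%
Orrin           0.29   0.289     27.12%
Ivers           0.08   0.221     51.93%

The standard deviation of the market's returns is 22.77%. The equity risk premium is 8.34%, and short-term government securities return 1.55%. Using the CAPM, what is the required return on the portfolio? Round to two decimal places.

β_Zeller = 0.312 × 28.90% / 22.77% = 0.3960
β_Holloway = 0.172 × 24.59% / 22.77% = 0.1857
β_Orrin = 0.289 × 27.12% / 22.77% = 0.3442
β_Ivers = 0.221 × 51.93% / 22.77% = 0.5040
β_P = Σ w_i β_i = 0.34×0.3960 + 0.29×0.1857 + 0.29×0.3442 + 0.08×0.5040 = 0.3286
E(R_P) = R_f + β_P × MRP = 1.55% + 0.3286 × 8.34% = 4.29%

4.29%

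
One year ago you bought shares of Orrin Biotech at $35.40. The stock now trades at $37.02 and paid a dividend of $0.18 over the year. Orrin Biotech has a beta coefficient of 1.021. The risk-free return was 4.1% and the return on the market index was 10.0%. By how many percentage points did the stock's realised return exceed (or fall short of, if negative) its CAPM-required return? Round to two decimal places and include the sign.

Realised HPR = (P1 + D1 − P0) / P0 = (37.02 + 0.18 − 35.40) / 35.40 = 1.80 / 35.40 = 5.0847%
MRP = 10.0% − 4.1% = 5.90%
CAPM required = R_f + β·MRP = 4.1% + 1.021 × 5.9% = 10.1239%
α = realised − required = 5.0847% − 10.1239% = -5.04%

-5.04%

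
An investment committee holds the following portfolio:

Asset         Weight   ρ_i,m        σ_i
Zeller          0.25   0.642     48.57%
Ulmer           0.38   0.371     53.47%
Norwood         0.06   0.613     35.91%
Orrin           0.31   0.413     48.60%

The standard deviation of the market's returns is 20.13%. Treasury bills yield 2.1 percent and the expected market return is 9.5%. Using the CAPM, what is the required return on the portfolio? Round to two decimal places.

β_Zeller = 0.642 × 48.57% / 20.13% = 1.5490
β_Ulmer = 0.371 × 53.47% / 20.13% = 0.9855
β_Norwood = 0.613 × 35.91% / 20.13% = 1.0935
β_Orrin = 0.413 × 48.60% / 20.13% = 0.9971
β_P = Σ w_i β_i = 0.25×1.5490 + 0.38×0.9855 + 0.06×1.0935 + 0.31×0.9971 = 1.1365
MRP = 9.5% − 2.1% = 7.40%
E(R_P) = R_f + β_P × MRP = 2.1% + 1.1365 × 7.4% = 10.51%

10.51%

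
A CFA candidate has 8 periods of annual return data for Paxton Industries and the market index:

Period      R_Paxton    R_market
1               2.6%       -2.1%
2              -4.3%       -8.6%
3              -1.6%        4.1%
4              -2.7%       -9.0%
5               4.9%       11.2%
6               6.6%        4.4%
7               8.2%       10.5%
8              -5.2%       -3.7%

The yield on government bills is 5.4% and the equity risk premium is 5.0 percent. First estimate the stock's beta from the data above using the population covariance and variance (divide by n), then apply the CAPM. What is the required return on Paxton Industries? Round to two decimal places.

8.03%

Mean R_i = (2.6 − 4.3 − 1.6 − 2.7 + 4.9 + 6.6 + 8.2 − 5.2) / 8 = 1.0625%
Mean R_m = (-2.1 − 8.6 + 4.1 − 9.0 + 11.2 + 4.4 + 10.5 − 3.7) / 8 = 0.8500%
Σ(R_i − R̄_i)(R_m − R̄_m) = 231.2950  ⇒  Cov = 231.2950 / 8 = 28.9119
Σ(R_m − R̄_m)² = 439.1400  ⇒  Var(R_m) = 439.1400 / 8 = 54.8925
β = Cov / Var(R_m) = 28.9119 / 54.8925 = 0.5267
E(R) = R_f + β × MRP = 5.4% + 0.5267 × 5.0% = 8.03%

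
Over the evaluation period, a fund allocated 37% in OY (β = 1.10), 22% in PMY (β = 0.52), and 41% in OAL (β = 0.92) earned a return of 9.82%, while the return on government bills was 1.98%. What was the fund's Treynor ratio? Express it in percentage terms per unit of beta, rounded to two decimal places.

8.72%

β_P = 0.37×1.10 + 0.22×0.52 + 0.41×0.92 = 0.8986
Treynor = (R_P − R_f) / β_P = (9.82% − 1.98%) / 0.8986 = 7.84% / 0.8986 = 8.72%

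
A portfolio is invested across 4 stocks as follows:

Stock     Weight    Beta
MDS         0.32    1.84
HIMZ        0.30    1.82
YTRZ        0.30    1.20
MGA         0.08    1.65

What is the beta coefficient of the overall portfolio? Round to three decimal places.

1.627

β_P = Σ w_i β_i = 0.32×1.84 + 0.30×1.82 + 0.30×1.20 + 0.08×1.65 = 1.6268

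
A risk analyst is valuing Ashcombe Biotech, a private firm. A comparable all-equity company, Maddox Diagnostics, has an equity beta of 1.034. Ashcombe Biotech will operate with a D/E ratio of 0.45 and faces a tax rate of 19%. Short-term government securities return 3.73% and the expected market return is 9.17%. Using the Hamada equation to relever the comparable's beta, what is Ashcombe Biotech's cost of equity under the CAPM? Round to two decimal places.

11.41%

β_L = β_U × [1 + (1 − t)(D/E)] = 1.034 × [1 + (1 − 0.19) × 0.45]
    = 1.034 × [1 + 0.81 × 0.45] = 1.034 × 1.3645 = 1.4109
MRP = 9.17% − 3.73% = 5.44%
E(R) = R_f + β_L × MRP = 3.73% + 1.4109 × 5.44% = 11.41%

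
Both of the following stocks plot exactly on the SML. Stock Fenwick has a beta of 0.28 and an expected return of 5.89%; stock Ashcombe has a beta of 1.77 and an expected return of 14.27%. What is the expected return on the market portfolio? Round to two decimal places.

9.94%

Both satisfy E(R) = R_f + β·MRP, so the slope of the SML is
MRP = (14.27% − 5.89%) / (1.77 − 0.28) = 8.38% / 1.49 = 5.6242%
R_f = E(R_Fenwick) − β_Fenwick·MRP = 5.89% − 0.28 × 5.6242% = 4.3152%
E(R_m) = R_f + MRP = 4.3152% + 5.6242% = 9.94%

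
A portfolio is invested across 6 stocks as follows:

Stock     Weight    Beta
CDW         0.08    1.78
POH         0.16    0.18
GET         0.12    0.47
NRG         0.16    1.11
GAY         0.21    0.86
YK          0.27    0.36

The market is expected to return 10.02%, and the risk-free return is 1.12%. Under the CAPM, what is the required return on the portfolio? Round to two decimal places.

β_P = Σ w_i β_i = 0.08×1.78 + 0.16×0.18 + 0.12×0.47 + 0.16×1.11 + 0.21×0.86 + 0.27×0.36 = 0.6830
MRP = 10.02% − 1.12% = 8.90%
E(R_P) = R_f + β_P × MRP = 1.12% + 0.6830 × 8.90% = 7.20%

7.20%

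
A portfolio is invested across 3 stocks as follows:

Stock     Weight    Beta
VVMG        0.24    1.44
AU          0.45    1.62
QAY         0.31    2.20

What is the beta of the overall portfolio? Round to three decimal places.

1.757

β_P = Σ w_i β_i = 0.24×1.44 + 0.45×1.62 + 0.31×2.20 = 1.7566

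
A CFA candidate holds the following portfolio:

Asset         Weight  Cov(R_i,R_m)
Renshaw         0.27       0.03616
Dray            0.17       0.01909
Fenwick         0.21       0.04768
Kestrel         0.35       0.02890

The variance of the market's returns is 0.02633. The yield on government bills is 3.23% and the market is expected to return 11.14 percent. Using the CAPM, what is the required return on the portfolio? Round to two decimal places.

13.18%

β_Renshaw = 0.03616 / 0.02633 = 1.3733
β_Dray = 0.01909 / 0.02633 = 0.7250
β_Fenwick = 0.04768 / 0.02633 = 1.8109
β_Kestrel = 0.02890 / 0.02633 = 1.0976
β_P = Σ w_i β_i = 0.27×1.3733 + 0.17×0.7250 + 0.21×1.8109 + 0.35×1.0976 = 1.2585
MRP = 11.14% − 3.23% = 7.91%
E(R_P) = R_f + β_P × MRP = 3.23% + 1.2585 × 7.91% = 13.18%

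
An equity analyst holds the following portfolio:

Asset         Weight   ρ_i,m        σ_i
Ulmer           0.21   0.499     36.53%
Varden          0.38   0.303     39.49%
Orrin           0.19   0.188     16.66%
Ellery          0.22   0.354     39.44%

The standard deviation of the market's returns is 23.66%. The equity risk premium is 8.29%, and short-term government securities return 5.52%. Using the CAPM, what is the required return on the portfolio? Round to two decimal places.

β_Ulmer = 0.499 × 36.53% / 23.66% = 0.7704
β_Varden = 0.303 × 39.49% / 23.66% = 0.5057
β_Orrin = 0.188 × 16.66% / 23.66% = 0.1324
β_Ellery = 0.354 × 39.44% / 23.66% = 0.5901
β_P = Σ w_i β_i = 0.21×0.7704 + 0.38×0.5057 + 0.19×0.1324 + 0.22×0.5901 = 0.5089
E(R_P) = R_f + β_P × MRP = 5.52% + 0.5089 × 8.29% = 9.74%

9.74%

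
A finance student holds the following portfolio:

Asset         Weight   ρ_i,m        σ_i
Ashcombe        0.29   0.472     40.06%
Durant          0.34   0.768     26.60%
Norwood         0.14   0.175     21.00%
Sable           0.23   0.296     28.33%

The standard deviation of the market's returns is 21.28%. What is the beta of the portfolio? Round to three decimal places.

0.699

β_Ashcombe = 0.472 × 40.06% / 21.28% = 0.8885
β_Durant = 0.768 × 26.60% / 21.28% = 0.9600
β_Norwood = 0.175 × 21.00% / 21.28% = 0.1727
β_Sable = 0.296 × 28.33% / 21.28% = 0.3941
β_P = Σ w_i β_i = 0.29×0.8885 + 0.34×0.9600 + 0.14×0.1727 + 0.23×0.3941 = 0.6989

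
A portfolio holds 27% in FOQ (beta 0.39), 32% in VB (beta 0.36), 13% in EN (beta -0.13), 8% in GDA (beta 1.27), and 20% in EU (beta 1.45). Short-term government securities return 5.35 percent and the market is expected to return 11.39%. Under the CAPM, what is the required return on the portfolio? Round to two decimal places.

β_P = Σ w_i β_i = 0.27×0.39 + 0.32×0.36 + 0.13×-0.13 + 0.08×1.27 + 0.20×1.45 = 0.5952
MRP = 11.39% − 5.35% = 6.04%
E(R_P) = R_f + β_P × MRP = 5.35% + 0.5952 × 6.04% = 8.95%

8.95%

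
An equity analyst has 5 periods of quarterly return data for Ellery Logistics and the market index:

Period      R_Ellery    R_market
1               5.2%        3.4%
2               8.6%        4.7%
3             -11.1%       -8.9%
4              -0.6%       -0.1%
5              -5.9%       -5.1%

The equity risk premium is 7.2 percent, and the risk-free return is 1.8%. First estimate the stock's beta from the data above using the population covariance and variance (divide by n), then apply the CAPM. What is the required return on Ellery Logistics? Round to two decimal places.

Mean R_i = (5.2 + 8.6 − 11.1 − 0.6 − 5.9) / 5 = -0.7600%
Mean R_m = (3.4 + 4.7 − 8.9 − 0.1 − 5.1) / 5 = -1.2000%
Σ(R_i − R̄_i)(R_m − R̄_m) = 182.4800  ⇒  Cov = 182.4800 / 5 = 36.4960
Σ(R_m − R̄_m)² = 131.6800  ⇒  Var(R_m) = 131.6800 / 5 = 26.3360
β = Cov / Var(R_m) = 36.4960 / 26.3360 = 1.3858
E(R) = R_f + β × MRP = 1.8% + 1.3858 × 7.2% = 11.78%

11.78%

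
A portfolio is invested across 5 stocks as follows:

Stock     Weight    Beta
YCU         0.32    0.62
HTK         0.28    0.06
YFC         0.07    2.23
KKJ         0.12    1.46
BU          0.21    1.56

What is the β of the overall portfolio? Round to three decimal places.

β_P = Σ w_i β_i = 0.32×0.62 + 0.28×0.06 + 0.07×2.23 + 0.12×1.46 + 0.21×1.56 = 0.8741

0.874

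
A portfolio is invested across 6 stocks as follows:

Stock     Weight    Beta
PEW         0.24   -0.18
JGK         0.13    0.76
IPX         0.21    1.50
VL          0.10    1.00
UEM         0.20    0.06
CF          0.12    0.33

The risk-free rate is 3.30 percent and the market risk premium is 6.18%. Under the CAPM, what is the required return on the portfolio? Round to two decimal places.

β_P = Σ w_i β_i = 0.24×-0.18 + 0.13×0.76 + 0.21×1.50 + 0.10×1.00 + 0.20×0.06 + 0.12×0.33 = 0.5222
E(R_P) = R_f + β_P × MRP = 3.30% + 0.5222 × 6.18% = 6.53%

6.53%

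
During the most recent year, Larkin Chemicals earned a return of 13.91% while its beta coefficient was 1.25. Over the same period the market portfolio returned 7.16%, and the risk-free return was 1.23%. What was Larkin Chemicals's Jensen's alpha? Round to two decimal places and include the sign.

+5.27%

Market excess return = 7.16% − 1.23% = 5.93%
CAPM benchmark = R_f + β(R_m − R_f) = 1.23% + 1.25 × 5.93% = 8.6425%
α = actual − benchmark = 13.91% − 8.6425% = +5.27%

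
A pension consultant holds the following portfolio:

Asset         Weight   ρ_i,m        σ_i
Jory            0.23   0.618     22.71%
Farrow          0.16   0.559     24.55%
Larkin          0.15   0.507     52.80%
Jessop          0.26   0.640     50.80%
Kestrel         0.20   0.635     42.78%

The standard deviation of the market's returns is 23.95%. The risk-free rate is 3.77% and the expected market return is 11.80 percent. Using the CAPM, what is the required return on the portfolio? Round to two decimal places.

11.59%

β_Jory = 0.618 × 22.71% / 23.95% = 0.5860
β_Farrow = 0.559 × 24.55% / 23.95% = 0.5730
β_Larkin = 0.507 × 52.80% / 23.95% = 1.1177
β_Jessop = 0.640 × 50.80% / 23.95% = 1.3575
β_Kestrel = 0.635 × 42.78% / 23.95% = 1.1343
β_P = Σ w_i β_i = 0.23×0.5860 + 0.16×0.5730 + 0.15×1.1177 + 0.26×1.3575 + 0.20×1.1343 = 0.9739
MRP = 11.80% − 3.77% = 8.03%
E(R_P) = R_f + β_P × MRP = 3.77% + 0.9739 × 8.03% = 11.59%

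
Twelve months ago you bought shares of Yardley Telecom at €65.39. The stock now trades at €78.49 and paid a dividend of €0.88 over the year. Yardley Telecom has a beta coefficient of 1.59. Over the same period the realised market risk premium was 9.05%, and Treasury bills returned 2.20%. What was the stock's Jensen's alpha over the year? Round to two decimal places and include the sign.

+4.79%

Realised HPR = (P1 + D1 − P0) / P0 = (78.49 + 0.88 − 65.39) / 65.39 = 13.98 / 65.39 = 21.3794%
CAPM required = R_f + β·MRP = 2.20% + 1.59 × 9.05% = 16.5895%
α = realised − required = 21.3794% − 16.5895% = +4.79%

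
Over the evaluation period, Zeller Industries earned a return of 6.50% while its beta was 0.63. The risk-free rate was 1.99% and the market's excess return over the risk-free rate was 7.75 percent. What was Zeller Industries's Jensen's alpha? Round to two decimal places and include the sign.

-0.37%

CAPM benchmark = R_f + β(R_m − R_f) = 1.99% + 0.63 × 7.75% = 6.8725%
α = actual − benchmark = 6.50% − 6.8725% = -0.37%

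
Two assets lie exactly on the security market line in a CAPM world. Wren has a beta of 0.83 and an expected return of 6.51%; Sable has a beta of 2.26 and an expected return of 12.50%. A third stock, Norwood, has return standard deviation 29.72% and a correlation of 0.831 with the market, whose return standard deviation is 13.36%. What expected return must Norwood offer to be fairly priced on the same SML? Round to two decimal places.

10.78%

MRP = (12.50% − 6.51%) / (2.26 − 0.83) = 4.1888%
R_f = 6.51% − 0.83 × 4.1888% = 3.0333%
β_Norwood = ρ·σ_i/σ_m = 0.831 × 29.72 / 13.36 = 1.8486
E(R_Norwood) = R_f + β × MRP = 3.0333% + 1.8486 × 4.1888% = 10.78%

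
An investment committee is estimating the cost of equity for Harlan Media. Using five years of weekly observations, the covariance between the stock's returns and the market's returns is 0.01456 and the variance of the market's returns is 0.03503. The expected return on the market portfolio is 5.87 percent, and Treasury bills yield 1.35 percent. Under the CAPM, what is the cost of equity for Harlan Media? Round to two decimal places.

3.23%

β = Cov(R_i, R_m) / Var(R_m) = 0.01456 / 0.03503 = 0.4156
MRP = 5.87% − 1.35% = 4.52%
E(R) = R_f + β × MRP = 1.35% + 0.4156 × 4.52% = 3.23%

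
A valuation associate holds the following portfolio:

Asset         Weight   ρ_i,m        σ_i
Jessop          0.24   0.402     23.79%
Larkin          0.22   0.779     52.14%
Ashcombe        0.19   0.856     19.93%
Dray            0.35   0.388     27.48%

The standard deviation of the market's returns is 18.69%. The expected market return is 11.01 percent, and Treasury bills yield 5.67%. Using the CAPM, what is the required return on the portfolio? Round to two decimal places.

β_Jessop = 0.402 × 23.79% / 18.69% = 0.5117
β_Larkin = 0.779 × 52.14% / 18.69% = 2.1732
β_Ashcombe = 0.856 × 19.93% / 18.69% = 0.9128
β_Dray = 0.388 × 27.48% / 18.69% = 0.5705
β_P = Σ w_i β_i = 0.24×0.5117 + 0.22×2.1732 + 0.19×0.9128 + 0.35×0.5705 = 0.9740
MRP = 11.01% − 5.67% = 5.34%
E(R_P) = R_f + β_P × MRP = 5.67% + 0.9740 × 5.34% = 10.87%

10.87%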